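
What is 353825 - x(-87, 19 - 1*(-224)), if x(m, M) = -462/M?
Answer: 28659979/81 ≈ 3.5383e+5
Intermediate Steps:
353825 - x(-87, 19 - 1*(-224)) = 353825 - (-462)/(19 - 1*(-224)) = 353825 - (-462)/(19 + 224) = 353825 - (-462)/243 = 353825 - 1*(-154/81) = 353825 + 154/81 = 28659979/81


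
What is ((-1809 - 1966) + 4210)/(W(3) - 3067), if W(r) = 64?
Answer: -145/1001 ≈ -0.14486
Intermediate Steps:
((-1809 - 1966) + 4210)/(W(3) - 3067) = ((-1809 - 1966) + 4210)/(64 - 3067) = (-3775 + 4210)/(-3003) = 435*(-1/3003) = -145/1001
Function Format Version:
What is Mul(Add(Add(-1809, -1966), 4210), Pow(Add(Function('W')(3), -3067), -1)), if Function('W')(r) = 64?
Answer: Rational(-145, 1001) ≈ -0.14486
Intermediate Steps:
Mul(Add(Add(-1809, -1966), 4210), Pow(Add(Function('W')(3), -3067), -1)) = Mul(Add(Add(-1809, -1966), 4210), Pow(Add(64, -3067), -1)) = Mul(Add(-3775, 4210), Pow(-3003, -1)) = Mul(435, Rational(-1, 3003)) = Rational(-145, 1001)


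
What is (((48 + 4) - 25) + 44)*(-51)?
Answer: -3621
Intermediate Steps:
(((48 + 4) - 25) + 44)*(-51) = ((52 - 25) + 44)*(-51) = (27 + 44)*(-51) = 71*(-51) = -3621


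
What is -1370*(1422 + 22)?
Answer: -1978280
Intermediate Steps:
-1370*(1422 + 22) = -1370*1444 = -1978280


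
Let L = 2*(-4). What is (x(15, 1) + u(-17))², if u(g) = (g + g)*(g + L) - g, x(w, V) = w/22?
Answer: 364389921/484 ≈ 7.5287e+5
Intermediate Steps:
x(w, V) = w/22 (x(w, V) = w*(1/22) = w/22)
L = -8
u(g) = -g + 2*g*(-8 + g) (u(g) = (g + g)*(g - 8) - g = (2*g)*(-8 + g) - g = 2*g*(-8 + g) - g = -g + 2*g*(-8 + g))
(x(15, 1) + u(-17))² = ((1/22)*15 - 17*(-17 + 2*(-17)))² = (15/22 - 17*(-17 - 34))² = (15/22 - 17*(-51))² = (15/22 + 867)² = (19089/22)² = 364389921/484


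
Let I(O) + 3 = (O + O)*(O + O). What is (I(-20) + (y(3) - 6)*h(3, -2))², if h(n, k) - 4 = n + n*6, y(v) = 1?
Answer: 2166784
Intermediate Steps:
h(n, k) = 4 + 7*n (h(n, k) = 4 + (n + n*6) = 4 + (n + 6*n) = 4 + 7*n)
I(O) = -3 + 4*O² (I(O) = -3 + (O + O)*(O + O) = -3 + (2*O)*(2*O) = -3 + 4*O²)
(I(-20) + (y(3) - 6)*h(3, -2))² = ((-3 + 4*(-20)²) + (1 - 6)*(4 + 7*3))² = ((-3 + 4*400) - 5*(4 + 21))² = ((-3 + 1600) - 5*25)² = (1597 - 125)² = 1472² = 2166784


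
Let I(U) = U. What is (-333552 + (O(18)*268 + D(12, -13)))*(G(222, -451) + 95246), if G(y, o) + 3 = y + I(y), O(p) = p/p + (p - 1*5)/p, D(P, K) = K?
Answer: -286863023597/9 ≈ -3.1874e+10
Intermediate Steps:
O(p) = 1 + (-5 + p)/p (O(p) = 1 + (p - 5)/p = 1 + (-5 + p)/p)
G(y, o) = -3 + 2*y (G(y, o) = -3 + (y + y) = -3 + 2*y)
(-333552 + (O(18)*268 + D(12, -13)))*(G(222, -451) + 95246) = (-333552 + ((2 - 5/18)*268 - 13))*((-3 + 2*222) + 95246) = (-333552 + ((2 - 5*1/18)*268 - 13))*((-3 + 444) + 95246) = (-333552 + ((2 - 5/18)*268 - 13))*(441 + 95246) = (-333552 + ((31/18)*268 - 13))*95687 = (-333552 + (4154/9 - 13))*95687 = (-333552 + 4037/9)*95687 = -2997931/9*95687 = -286863023597/9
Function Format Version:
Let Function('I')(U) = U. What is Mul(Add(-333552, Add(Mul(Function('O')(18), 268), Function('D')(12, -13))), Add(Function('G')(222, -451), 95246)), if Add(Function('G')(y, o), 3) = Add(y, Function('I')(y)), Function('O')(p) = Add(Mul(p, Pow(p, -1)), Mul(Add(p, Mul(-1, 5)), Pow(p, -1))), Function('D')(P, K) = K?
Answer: Rational(-286863023597, 9) ≈ -3.1874e+10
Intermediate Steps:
Function('O')(p) = Add(1, Mul(Pow(p, -1), Add(-5, p))) (Function('O')(p) = Add(1, Mul(Add(p, -5), Pow(p, -1))) = Add(1, Mul(Add(-5, p), Pow(p, -1))) = Add(1, Mul(Pow(p, -1), Add(-5, p))))
Function('G')(y, o) = Add(-3, Mul(2, y)) (Function('G')(y, o) = Add(-3, Add(y, y)) = Add(-3, Mul(2, y)))
Mul(Add(-333552, Add(Mul(Function('O')(18), 268), Function('D')(12, -13))), Add(Function('G')(222, -451), 95246)) = Mul(Add(-333552, Add(Mul(Add(2, Mul(-5, Pow(18, -1))), 268), -13)), Add(Add(-3, Mul(2, 222)), 95246)) = Mul(Add(-333552, Add(Mul(Add(2, Mul(-5, Rational(1, 18))), 268), -13)), Add(Add(-3, 444), 95246)) = Mul(Add(-333552, Add(Mul(Add(2, Rational(-5, 18)), 268), -13)), Add(441, 95246)) = Mul(Add(-333552, Add(Mul(Rational(31, 18), 268), -13)), 95687) = Mul(Add(-333552, Add(Rational(4154, 9), -13)), 95687) = Mul(Add(-333552, Rational(4037, 9)), 95687) = Mul(Rational(-2997931, 9), 95687) = Rational(-286863023597, 9)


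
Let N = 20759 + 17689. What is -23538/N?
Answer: -3923/6408 ≈ -0.61220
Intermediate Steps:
N = 38448
-23538/N = -23538/38448 = -23538*1/38448 = -3923/6408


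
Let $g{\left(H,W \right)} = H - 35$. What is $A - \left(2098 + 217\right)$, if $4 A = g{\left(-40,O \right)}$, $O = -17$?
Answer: $- \frac{9335}{4} \approx -2333.8$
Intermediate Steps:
$g{\left(H,W \right)} = -35 + H$ ($g{\left(H,W \right)} = H - 35 = -35 + H$)
$A = - \frac{75}{4}$ ($A = \frac{-35 - 40}{4} = \frac{1}{4} \left(-75\right) = - \frac{75}{4} \approx -18.75$)
$A - \left(2098 + 217\right) = - \frac{75}{4} - \left(2098 + 217\right) = - \frac{75}{4} - 2315 = - \frac{9335}{4}$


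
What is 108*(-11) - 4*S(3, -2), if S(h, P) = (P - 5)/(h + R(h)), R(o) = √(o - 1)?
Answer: -1176 - 4*√2 ≈ -1181.7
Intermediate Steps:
R(o) = √(-1 + o)
S(h, P) = (-5 + P)/(h + √(-1 + h)) (S(h, P) = (P - 5)/(h + √(-1 + h)) = (-5 + P)/(h + √(-1 + h)))
108*(-11) - 4*S(3, -2) = 108*(-11) - 4*(-5 - 2)/(3 + √(-1 + 3)) = -1188 - 4*(-7)/(3 + √2) = -1188 - (-28)/(3 + √2) = -1188 + 28/(3 + √2)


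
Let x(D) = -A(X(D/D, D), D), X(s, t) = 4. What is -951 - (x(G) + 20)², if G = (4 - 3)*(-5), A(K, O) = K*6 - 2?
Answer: -955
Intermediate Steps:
A(K, O) = -2 + 6*K (A(K, O) = 6*K - 2 = -2 + 6*K)
G = -5 (G = 1*(-5) = -5)
x(D) = -22 (x(D) = -(-2 + 6*4) = -(-2 + 24) = -1*22 = -22)
-951 - (x(G) + 20)² = -951 - (-22 + 20)² = -951 - 1*(-2)² = -951 - 1*4 = -951 - 4 = -955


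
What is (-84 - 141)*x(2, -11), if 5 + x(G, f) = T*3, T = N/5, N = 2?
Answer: 855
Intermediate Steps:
T = 2/5 ≈ 0.40000
x(G, f) = -19/5 (x(G, f) = -5 + (2/5)*3 = -5 + 6/5 = -19/5)
(-84 - 141)*x(2, -11) = (-84 - 141)*(-19/5) = -225*(-19/5) = 855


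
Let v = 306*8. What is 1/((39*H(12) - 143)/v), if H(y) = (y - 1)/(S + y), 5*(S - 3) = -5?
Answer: -34272/1573 ≈ -21.788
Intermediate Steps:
S = 2 (S = 3 + (1/5)*(-5) = 3 - 1 = 2)
v = 2448
H(y) = (-1 + y)/(2 + y) (H(y) = (y - 1)/(2 + y) = (-1 + y)/(2 + y))
1/((39*H(12) - 143)/v) = 1/((39*((-1 + 12)/(2 + 12)) - 143)/2448) = 1/((39*(11/14) - 143)*(1/2448)) = 1/((429/14 - 143)*(1/2448)) = 1/(-1573/14*1/2448) = 1/(-1573/34272) = -34272/1573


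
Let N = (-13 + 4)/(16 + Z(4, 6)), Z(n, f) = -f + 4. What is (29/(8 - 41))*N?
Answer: 87/154 ≈ 0.56493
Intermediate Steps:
Z(n, f) = 4 - f
N = -9/14 (N = (-13 + 4)/(16 + (4 - 1*6)) = -9/(16 + (4 - 6)) = -9/(16 - 2) = -9/14 ≈ -0.64286)
(29/(8 - 41))*N = (29/(8 - 41))*(-9/14) = (29/(-33))*(-9/14) = -1/33*29*(-9/14) = -29/33*(-9/14) = 87/154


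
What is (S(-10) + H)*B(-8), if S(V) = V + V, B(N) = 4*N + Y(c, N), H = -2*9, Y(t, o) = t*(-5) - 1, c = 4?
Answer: 2014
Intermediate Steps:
Y(t, o) = -1 - 5*t (Y(t, o) = -5*t - 1 = -1 - 5*t)
H = -18
B(N) = -21 + 4*N (B(N) = 4*N + (-1 - 5*4) = 4*N + (-1 - 20) = 4*N - 21 = -21 + 4*N)
S(V) = 2*V
(S(-10) + H)*B(-8) = (2*(-10) - 18)*(-21 + 4*(-8)) = (-20 - 18)*(-21 - 32) = -38*(-53) = 2014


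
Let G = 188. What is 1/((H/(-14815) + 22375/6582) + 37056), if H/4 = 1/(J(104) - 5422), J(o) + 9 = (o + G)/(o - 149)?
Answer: 4771999898142/176847450270411779 ≈ 2.6984e-5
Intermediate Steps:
J(o) = -9 + (188 + o)/(-149 + o) (J(o) = -9 + (o + 188)/(o - 149) = -9 + (188 + o)/(-149 + o))
H = -180/244687 (H = 4/((1529 - 8*104)/(-149 + 104) - 5422) = 4/((1529 - 832)/(-45) - 5422) = 4/(-1/45*697 - 5422) = 4/(-697/45 - 5422) = 4/(-244687/45) = 4*(-45/244687) = -180/244687 ≈ -0.00073563)
1/((H/(-14815) + 22375/6582) + 37056) = 1/((-180/244687/(-14815) + 22375/6582) + 37056) = 1/((-180/244687*(-1/14815) + 22375*(1/6582)) + 37056) = 1/((36/725007581 + 22375/6582) + 37056) = 1/(16222044861827/4771999898142 + 37056) = 1/(176847450270411779/4771999898142) = 4771999898142/176847450270411779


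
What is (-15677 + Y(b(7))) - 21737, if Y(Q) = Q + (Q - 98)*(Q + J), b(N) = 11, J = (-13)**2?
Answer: -53063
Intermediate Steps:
J = 169
Y(Q) = Q + (-98 + Q)*(169 + Q) (Y(Q) = Q + (Q - 98)*(Q + 169) = Q + (-98 + Q)*(169 + Q))
(-15677 + Y(b(7))) - 21737 = (-15677 + (-16562 + 11**2 + 72*11)) - 21737 = (-15677 + (-16562 + 121 + 792)) - 21737 = (-15677 - 15649) - 21737 = -31326 - 21737 = -53063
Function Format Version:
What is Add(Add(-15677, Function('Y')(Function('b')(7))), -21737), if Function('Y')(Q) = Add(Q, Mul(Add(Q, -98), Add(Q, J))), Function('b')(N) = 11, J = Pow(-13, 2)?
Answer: -53063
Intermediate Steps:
J = 169
Function('Y')(Q) = Add(Q, Mul(Add(-98, Q), Add(169, Q))) (Function('Y')(Q) = Add(Q, Mul(Add(Q, -98), Add(Q, 169))) = Add(Q, Mul(Add(-98, Q), Add(169, Q))))
Add(Add(-15677, Function('Y')(Function('b')(7))), -21737) = Add(Add(-15677, Add(-16562, Pow(11, 2), Mul(72, 11))), -21737) = Add(Add(-15677, Add(-16562, 121, 792)), -21737) = Add(Add(-15677, -15649), -21737) = Add(-31326, -21737) = -53063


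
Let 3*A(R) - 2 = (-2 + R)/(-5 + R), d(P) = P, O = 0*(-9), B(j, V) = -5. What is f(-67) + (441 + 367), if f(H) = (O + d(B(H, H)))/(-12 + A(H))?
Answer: 641104/793 ≈ 808.45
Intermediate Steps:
O = 0
A(R) = ⅔ + (-2 + R)/(3*(-5 + R)) (A(R) = ⅔ + ((-2 + R)/(-5 + R))/3 = ⅔ + (-2 + R)/(3*(-5 + R)))
f(H) = -5/(-12 + (-4 + H)/(-5 + H)) (f(H) = (0 - 5)/(-12 + (-4 + H)/(-5 + H)) = -5/(-12 + (-4 + H)/(-5 + H)))
f(-67) + (441 + 367) = 5*(-5 - 67)/(-56 + 11*(-67)) + (441 + 367) = 5*(-72)/(-56 - 737) + 808 = 5*(-72)/(-793) + 808 = 5*(-1/793)*(-72) + 808 = 360/793 + 808 = 641104/793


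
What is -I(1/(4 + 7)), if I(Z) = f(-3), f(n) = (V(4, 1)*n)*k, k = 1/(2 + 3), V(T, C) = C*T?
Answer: 12/5 ≈ 2.4000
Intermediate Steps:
k = ⅕ (k = 1/5 = ⅕ ≈ 0.20000)
f(n) = 4*n/5 (f(n) = ((1*4)*n)*(⅕) = (4*n)*(⅕) = 4*n/5)
I(Z) = -12/5 (I(Z) = (⅘)*(-3) = -12/5)
-I(1/(4 + 7)) = -1*(-12/5) = 12/5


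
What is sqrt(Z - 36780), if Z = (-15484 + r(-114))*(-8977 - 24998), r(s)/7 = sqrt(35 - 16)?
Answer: sqrt(526032120 - 237825*sqrt(19)) ≈ 22913.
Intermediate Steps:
r(s) = 7*sqrt(19) (r(s) = 7*sqrt(35 - 16) = 7*sqrt(19))
Z = 526068900 - 237825*sqrt(19) (Z = (-15484 + 7*sqrt(19))*(-8977 - 24998) = (-15484 + 7*sqrt(19))*(-33975) = 526068900 - 237825*sqrt(19) ≈ 5.2503e+8)
sqrt(Z - 36780) = sqrt((526068900 - 237825*sqrt(19)) - 36780) = sqrt(526032120 - 237825*sqrt(19))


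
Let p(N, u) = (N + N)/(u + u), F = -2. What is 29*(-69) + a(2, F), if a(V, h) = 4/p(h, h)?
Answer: -1997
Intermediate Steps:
p(N, u) = N/u (p(N, u) = (2*N)/((2*u)) = (2*N)*(1/(2*u)) = N/u)
a(V, h) = 4 (a(V, h) = 4/((h/h)) = 4/1 = 4*1 = 4)
29*(-69) + a(2, F) = 29*(-69) + 4 = -2001 + 4 = -1997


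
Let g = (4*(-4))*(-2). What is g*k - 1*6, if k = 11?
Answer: 346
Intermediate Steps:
g = 32 (g = -16*(-2) = 32)
g*k - 1*6 = 32*11 - 1*6 = 352 - 6 = 346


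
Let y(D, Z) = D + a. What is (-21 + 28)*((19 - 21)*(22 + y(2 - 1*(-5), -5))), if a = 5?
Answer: -476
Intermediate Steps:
y(D, Z) = 5 + D (y(D, Z) = D + 5 = 5 + D)
(-21 + 28)*((19 - 21)*(22 + y(2 - 1*(-5), -5))) = (-21 + 28)*((19 - 21)*(22 + (5 + (2 - 1*(-5))))) = 7*(-2*(22 + (5 + (2 + 5)))) = 7*(-2*(22 + (5 + 7))) = 7*(-2*(22 + 12)) = 7*(-2*34) = 7*(-68) = -476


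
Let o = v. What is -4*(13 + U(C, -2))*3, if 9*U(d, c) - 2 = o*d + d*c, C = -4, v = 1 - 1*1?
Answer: -508/3 ≈ -169.33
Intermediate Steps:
v = 0 (v = 1 - 1 = 0)
o = 0
U(d, c) = 2/9 + c*d/9 (U(d, c) = 2/9 + (0*d + d*c)/9 = 2/9 + (0 + c*d)/9 = 2/9 + (c*d)/9 = 2/9 + c*d/9)
-4*(13 + U(C, -2))*3 = -4*(13 + (2/9 + (⅑)*(-2)*(-4)))*3 = -4*(13 + (2/9 + 8/9))*3 = -4*(13 + 10/9)*3 = -4*127/9*3 = -508/9*3 = -508/3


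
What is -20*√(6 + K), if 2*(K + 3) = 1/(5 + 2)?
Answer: -10*√602/7 ≈ -35.051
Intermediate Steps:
K = -41/14 (K = -3 + 1/(2*(5 + 2)) = -3 + (½)/7 = -3 + (½)*(⅐) = -3 + 1/14 = -41/14 ≈ -2.9286)
-20*√(6 + K) = -20*√(6 - 41/14) = -20*√(43/14) = -20*√602/14 = -10*√602/7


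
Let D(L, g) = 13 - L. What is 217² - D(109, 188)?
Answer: 47185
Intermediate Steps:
217² - D(109, 188) = 217² - (13 - 1*109) = 47089 - (13 - 109) = 47089 - 1*(-96) = 47089 + 96 = 47185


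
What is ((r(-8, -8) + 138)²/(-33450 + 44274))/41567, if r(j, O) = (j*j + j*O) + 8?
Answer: 18769/112480302 ≈ 0.00016686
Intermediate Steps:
r(j, O) = 8 + j² + O*j (r(j, O) = (j² + O*j) + 8 = 8 + j² + O*j)
((r(-8, -8) + 138)²/(-33450 + 44274))/41567 = (((8 + (-8)² - 8*(-8)) + 138)²/(-33450 + 44274))/41567 = (((8 + 64 + 64) + 138)²/10824)*(1/41567) = ((136 + 138)²*(1/10824))*(1/41567) = (274²*(1/10824))*(1/41567) = (75076*(1/10824))*(1/41567) = (18769/2706)*(1/41567) = 18769/112480302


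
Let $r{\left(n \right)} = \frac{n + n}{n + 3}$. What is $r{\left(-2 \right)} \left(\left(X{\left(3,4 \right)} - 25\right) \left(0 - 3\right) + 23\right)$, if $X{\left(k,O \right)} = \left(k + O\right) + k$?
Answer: $-272$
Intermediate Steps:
$X{\left(k,O \right)} = O + 2 k$ ($X{\left(k,O \right)} = \left(O + k\right) + k = O + 2 k$)
$r{\left(n \right)} = \frac{2 n}{3 + n}$
$r{\left(-2 \right)} \left(\left(X{\left(3,4 \right)} - 25\right) \left(0 - 3\right) + 23\right) = 2 \left(-2\right) \frac{1}{3 - 2} \left(\left(\left(4 + 2 \cdot 3\right) - 25\right) \left(0 - 3\right) + 23\right) = 2 \left(-2\right) 1^{-1} \left(\left(\left(4 + 6\right) - 25\right) \left(-3\right) + 23\right) = 2 \left(-2\right) 1 \left(\left(10 - 25\right) \left(-3\right) + 23\right) = - 4 \left(\left(-15\right) \left(-3\right) + 23\right) = - 4 \left(45 + 23\right) = \left(-4\right) 68 = -272$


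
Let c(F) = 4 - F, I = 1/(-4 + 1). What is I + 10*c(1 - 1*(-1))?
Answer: 59/3 ≈ 19.667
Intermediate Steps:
I = -⅓ (I = 1/(-3) = -⅓ ≈ -0.33333)
I + 10*c(1 - 1*(-1)) = -⅓ + 10*(4 - (1 - 1*(-1))) = -⅓ + 10*(4 - (1 + 1)) = -⅓ + 10*(4 - 1*2) = -⅓ + 10*(4 - 2) = -⅓ + 10*2 = -⅓ + 20 = 59/3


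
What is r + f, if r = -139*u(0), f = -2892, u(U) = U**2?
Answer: -2892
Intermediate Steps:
r = 0 (r = -139*0**2 = -139*0 = 0)
r + f = 0 - 2892 = -2892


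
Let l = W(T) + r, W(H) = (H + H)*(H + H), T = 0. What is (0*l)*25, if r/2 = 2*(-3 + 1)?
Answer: 0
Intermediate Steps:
W(H) = 4*H**2 (W(H) = (2*H)*(2*H) = 4*H**2)
r = -8 (r = 2*(2*(-3 + 1)) = 2*(2*(-2)) = 2*(-4) = -8)
l = -8 (l = 4*0**2 - 8 = 4*0 - 8 = 0 - 8 = -8)
(0*l)*25 = (0*(-8))*25 = 0*25 = 0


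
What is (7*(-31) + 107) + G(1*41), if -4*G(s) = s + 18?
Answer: -499/4 ≈ -124.75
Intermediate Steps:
G(s) = -9/2 - s/4 (G(s) = -(s + 18)/4 = -(18 + s)/4 = -9/2 - s/4)
(7*(-31) + 107) + G(1*41) = (7*(-31) + 107) + (-9/2 - 41/4) = (-217 + 107) + (-9/2 - ¼*41) = -110 + (-9/2 - 41/4) = -110 - 59/4 = -499/4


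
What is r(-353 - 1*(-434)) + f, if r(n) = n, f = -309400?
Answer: -309319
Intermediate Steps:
r(-353 - 1*(-434)) + f = (-353 - 1*(-434)) - 309400 = (-353 + 434) - 309400 = 81 - 309400 = -309319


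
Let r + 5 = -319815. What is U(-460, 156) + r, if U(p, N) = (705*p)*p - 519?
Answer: 148857661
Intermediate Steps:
r = -319820 (r = -5 - 319815 = -319820)
U(p, N) = -519 + 705*p**2 (U(p, N) = 705*p**2 - 519 = -519 + 705*p**2)
U(-460, 156) + r = (-519 + 705*(-460)**2) - 319820 = (-519 + 705*211600) - 319820 = (-519 + 149178000) - 319820 = 149177481 - 319820 = 148857661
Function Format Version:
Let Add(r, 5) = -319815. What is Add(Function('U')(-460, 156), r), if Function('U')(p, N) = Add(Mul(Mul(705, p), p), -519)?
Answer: 148857661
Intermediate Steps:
r = -319820 (r = Add(-5, -319815) = -319820)
Function('U')(p, N) = Add(-519, Mul(705, Pow(p, 2))) (Function('U')(p, N) = Add(Mul(705, Pow(p, 2)), -519) = Add(-519, Mul(705, Pow(p, 2))))
Add(Function('U')(-460, 156), r) = Add(Add(-519, Mul(705, Pow(-460, 2))), -319820) = Add(Add(-519, Mul(705, 211600)), -319820) = Add(Add(-519, 149178000), -319820) = Add(149177481, -319820) = 148857661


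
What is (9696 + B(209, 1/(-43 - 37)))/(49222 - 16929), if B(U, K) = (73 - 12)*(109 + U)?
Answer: 29094/32293 ≈ 0.90094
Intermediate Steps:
B(U, K) = 6649 + 61*U (B(U, K) = 61*(109 + U) = 6649 + 61*U)
(9696 + B(209, 1/(-43 - 37)))/(49222 - 16929) = (9696 + (6649 + 61*209))/(49222 - 16929) = (9696 + (6649 + 12749))/32293 = (9696 + 19398)*(1/32293) = 29094*(1/32293) = 29094/32293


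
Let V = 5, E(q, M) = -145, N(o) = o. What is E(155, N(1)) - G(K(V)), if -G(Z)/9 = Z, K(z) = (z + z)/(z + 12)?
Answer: -2375/17 ≈ -139.71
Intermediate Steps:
K(z) = 2*z/(12 + z) (K(z) = (2*z)/(12 + z) = 2*z/(12 + z))
G(Z) = -9*Z
E(155, N(1)) - G(K(V)) = -145 - (-9)*2*5/(12 + 5) = -145 - (-9)*2*5/17 = -145 - (-9)*2*5*(1/17) = -145 - (-9)*10/17 = -145 - 1*(-90/17) = -145 + 90/17 = -2375/17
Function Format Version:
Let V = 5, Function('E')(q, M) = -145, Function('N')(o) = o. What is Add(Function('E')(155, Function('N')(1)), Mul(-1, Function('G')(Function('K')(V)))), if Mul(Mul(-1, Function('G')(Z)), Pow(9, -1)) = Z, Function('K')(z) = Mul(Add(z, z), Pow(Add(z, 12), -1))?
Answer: Rational(-2375, 17) ≈ -139.71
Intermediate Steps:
Function('K')(z) = Mul(2, z, Pow(Add(12, z), -1)) (Function('K')(z) = Mul(Mul(2, z), Pow(Add(12, z), -1)) = Mul(2, z, Pow(Add(12, z), -1)))
Function('G')(Z) = Mul(-9, Z)
Add(Function('E')(155, Function('N')(1)), Mul(-1, Function('G')(Function('K')(V)))) = Add(-145, Mul(-1, Mul(-9, Mul(2, 5, Pow(Add(12, 5), -1))))) = Add(-145, Mul(-1, Mul(-9, Mul(2, 5, Pow(17, -1))))) = Add(-145, Mul(-1, Mul(-9, Mul(2, 5, Rational(1, 17))))) = Add(-145, Mul(-1, Mul(-9, Rational(10, 17)))) = Add(-145, Mul(-1, Rational(-90, 17))) = Add(-145, Rational(90, 17)) = Rational(-2375, 17)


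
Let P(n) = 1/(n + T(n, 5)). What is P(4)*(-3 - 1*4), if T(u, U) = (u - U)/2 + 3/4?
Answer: -28/17 ≈ -1.6471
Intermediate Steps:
T(u, U) = ¾ + u/2 - U/2 (T(u, U) = (u - U)*(½) + 3*(¼) = (u/2 - U/2) + ¾ = ¾ + u/2 - U/2)
P(n) = 1/(-7/4 + 3*n/2) (P(n) = 1/(n + (¾ + n/2 - ½*5)) = 1/(n + (¾ + n/2 - 5/2)) = 1/(n + (-7/4 + n/2)) = 1/(-7/4 + 3*n/2))
P(4)*(-3 - 1*4) = (4/(-7 + 6*4))*(-3 - 1*4) = (4/(-7 + 24))*(-3 - 4) = (4/17)*(-7) = -28/17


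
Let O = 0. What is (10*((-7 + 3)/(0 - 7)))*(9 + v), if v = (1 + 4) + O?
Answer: 80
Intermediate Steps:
v = 5 (v = (1 + 4) + 0 = 5 + 0 = 5)
(10*((-7 + 3)/(0 - 7)))*(9 + v) = (10*((-7 + 3)/(0 - 7)))*(9 + 5) = (10*(-4/(-7)))*14 = (10*(-4*(-1/7)))*14 = (10*(4/7))*14 = (40/7)*14 = 80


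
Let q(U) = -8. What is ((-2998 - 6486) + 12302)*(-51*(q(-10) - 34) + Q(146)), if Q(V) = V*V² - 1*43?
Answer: 8775914230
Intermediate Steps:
Q(V) = -43 + V³ (Q(V) = V³ - 43 = -43 + V³)
((-2998 - 6486) + 12302)*(-51*(q(-10) - 34) + Q(146)) = ((-2998 - 6486) + 12302)*(-51*(-8 - 34) + (-43 + 146³)) = (-9484 + 12302)*(-51*(-42) + (-43 + 3112136)) = 2818*(2142 + 3112093) = 2818*3114235 = 8775914230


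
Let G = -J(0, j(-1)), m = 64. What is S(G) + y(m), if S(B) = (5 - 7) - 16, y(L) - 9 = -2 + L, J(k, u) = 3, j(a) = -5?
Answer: 53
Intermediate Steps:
y(L) = 7 + L (y(L) = 9 + (-2 + L) = 7 + L)
G = -3 (G = -1*3 = -3)
S(B) = -18 (S(B) = -2 - 16 = -18)
S(G) + y(m) = -18 + (7 + 64) = -18 + 71 = 53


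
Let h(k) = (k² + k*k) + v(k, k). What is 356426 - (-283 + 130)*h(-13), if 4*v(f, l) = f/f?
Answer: 1632713/4 ≈ 4.0818e+5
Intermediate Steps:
v(f, l) = ¼ (v(f, l) = (f/f)/4 = (¼)*1 = ¼)
h(k) = ¼ + 2*k² (h(k) = (k² + k*k) + ¼ = (k² + k²) + ¼ = 2*k² + ¼ = ¼ + 2*k²)
356426 - (-283 + 130)*h(-13) = 356426 - (-283 + 130)*(¼ + 2*(-13)²) = 356426 - (-153)*(¼ + 2*169) = 356426 - (-153)*(¼ + 338) = 356426 - (-153)*1353/4 = 356426 - 1*(-207009/4) = 356426 + 207009/4 = 1632713/4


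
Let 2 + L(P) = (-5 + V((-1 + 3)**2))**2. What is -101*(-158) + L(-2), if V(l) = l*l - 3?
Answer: 16020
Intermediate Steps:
V(l) = -3 + l**2 (V(l) = l**2 - 3 = -3 + l**2)
L(P) = 62 (L(P) = -2 + (-5 + (-3 + ((-1 + 3)**2)**2))**2 = -2 + (-5 + (-3 + (2**2)**2))**2 = -2 + (-5 + (-3 + 4**2))**2 = -2 + (-5 + (-3 + 16))**2 = -2 + (-5 + 13)**2 = -2 + 8**2 = -2 + 64 = 62)
-101*(-158) + L(-2) = -101*(-158) + 62 = 15958 + 62 = 16020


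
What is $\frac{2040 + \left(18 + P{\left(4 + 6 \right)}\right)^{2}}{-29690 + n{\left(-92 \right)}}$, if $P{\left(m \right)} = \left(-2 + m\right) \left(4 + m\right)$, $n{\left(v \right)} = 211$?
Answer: $- \frac{18940}{29479} \approx -0.64249$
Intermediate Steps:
$\frac{2040 + \left(18 + P{\left(4 + 6 \right)}\right)^{2}}{-29690 + n{\left(-92 \right)}} = \frac{2040 + \left(18 + \left(-8 + \left(4 + 6\right)^{2} + 2 \left(4 + 6\right)\right)\right)^{2}}{-29690 + 211} = \frac{2040 + \left(18 + \left(-8 + 10^{2} + 2 \cdot 10\right)\right)^{2}}{-29479} = \left(2040 + \left(18 + \left(-8 + 100 + 20\right)\right)^{2}\right) \left(- \frac{1}{29479}\right) = \left(2040 + \left(18 + 112\right)^{2}\right) \left(- \frac{1}{29479}\right) = \left(2040 + 130^{2}\right) \left(- \frac{1}{29479}\right) = \left(2040 + 16900\right) \left(- \frac{1}{29479}\right) = 18940 \left(- \frac{1}{29479}\right) = - \frac{18940}{29479}$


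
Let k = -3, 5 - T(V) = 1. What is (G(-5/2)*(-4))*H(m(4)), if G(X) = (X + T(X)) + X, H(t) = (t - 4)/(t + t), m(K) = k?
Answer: 14/3 ≈ 4.6667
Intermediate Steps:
T(V) = 4 (T(V) = 5 - 1*1 = 5 - 1 = 4)
m(K) = -3
H(t) = (-4 + t)/(2*t) (H(t) = (-4 + t)/((2*t)) = (-4 + t)*(1/(2*t)) = (-4 + t)/(2*t))
G(X) = 4 + 2*X (G(X) = (X + 4) + X = (4 + X) + X = 4 + 2*X)
(G(-5/2)*(-4))*H(m(4)) = ((4 + 2*(-5/2))*(-4))*((½)*(-4 - 3)/(-3)) = ((4 + 2*(-5*½))*(-4))*((½)*(-⅓)*(-7)) = ((4 + 2*(-5/2))*(-4))*(7/6) = ((4 - 5)*(-4))*(7/6) = -1*(-4)*(7/6) = 4*(7/6) = 14/3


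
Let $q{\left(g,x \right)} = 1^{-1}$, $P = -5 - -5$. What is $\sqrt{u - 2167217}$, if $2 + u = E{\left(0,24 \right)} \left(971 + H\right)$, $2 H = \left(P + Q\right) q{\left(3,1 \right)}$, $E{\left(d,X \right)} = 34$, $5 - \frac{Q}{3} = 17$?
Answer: $i \sqrt{2134817} \approx 1461.1 i$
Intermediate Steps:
$Q = -36$ ($Q = 15 - 51 = -36$)
$P = 0$ ($P = -5 + 5 = 0$)
$q{\left(g,x \right)} = 1$
$H = -18$ ($H = \frac{\left(0 - 36\right) 1}{2} = \frac{\left(-36\right) 1}{2} = \frac{1}{2} \left(-36\right) = -18$)
$u = 32400$ ($u = -2 + 34 \left(971 - 18\right) = -2 + 34 \cdot 953 = -2 + 32402 = 32400$)
$\sqrt{u - 2167217} = \sqrt{32400 - 2167217} = \sqrt{-2134817} = i \sqrt{2134817}$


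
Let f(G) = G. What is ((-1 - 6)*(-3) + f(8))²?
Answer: 841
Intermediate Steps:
((-1 - 6)*(-3) + f(8))² = ((-1 - 6)*(-3) + 8)² = (-7*(-3) + 8)² = (21 + 8)² = 29² = 841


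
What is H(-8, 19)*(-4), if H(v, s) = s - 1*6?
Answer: -52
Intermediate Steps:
H(v, s) = -6 + s (H(v, s) = s - 6 = -6 + s)
H(-8, 19)*(-4) = (-6 + 19)*(-4) = 13*(-4) = -52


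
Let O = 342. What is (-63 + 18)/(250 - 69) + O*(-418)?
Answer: -25875081/181 ≈ -1.4296e+5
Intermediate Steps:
(-63 + 18)/(250 - 69) + O*(-418) = (-63 + 18)/(250 - 69) + 342*(-418) = -45/181 - 142956 = -25875081/181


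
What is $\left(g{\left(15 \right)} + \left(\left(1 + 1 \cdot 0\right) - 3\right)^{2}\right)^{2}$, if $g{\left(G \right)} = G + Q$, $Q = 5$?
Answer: $576$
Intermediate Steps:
$g{\left(G \right)} = 5 + G$ ($g{\left(G \right)} = G + 5 = 5 + G$)
$\left(g{\left(15 \right)} + \left(\left(1 + 1 \cdot 0\right) - 3\right)^{2}\right)^{2} = \left(\left(5 + 15\right) + \left(\left(1 + 1 \cdot 0\right) - 3\right)^{2}\right)^{2} = \left(20 + \left(\left(1 + 0\right) - 3\right)^{2}\right)^{2} = \left(20 + \left(1 - 3\right)^{2}\right)^{2} = \left(20 + \left(-2\right)^{2}\right)^{2} = \left(20 + 4\right)^{2} = 24^{2} = 576$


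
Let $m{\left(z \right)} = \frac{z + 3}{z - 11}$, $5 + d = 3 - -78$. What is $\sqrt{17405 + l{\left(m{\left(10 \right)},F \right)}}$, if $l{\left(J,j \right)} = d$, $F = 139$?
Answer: $\sqrt{17481} \approx 132.22$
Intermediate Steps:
$d = 76$ ($d = -5 + \left(3 - -78\right) = -5 + \left(3 + 78\right) = -5 + 81 = 76$)
$m{\left(z \right)} = \frac{3 + z}{-11 + z}$
$l{\left(J,j \right)} = 76$
$\sqrt{17405 + l{\left(m{\left(10 \right)},F \right)}} = \sqrt{17405 + 76} = \sqrt{17481}$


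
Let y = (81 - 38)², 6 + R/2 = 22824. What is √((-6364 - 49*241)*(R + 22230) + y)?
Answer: I*√1233326969 ≈ 35119.0*I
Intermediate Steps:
R = 45636 (R = -12 + 2*22824 = -12 + 45648 = 45636)
y = 1849 (y = 43² = 1849)
√((-6364 - 49*241)*(R + 22230) + y) = √((-6364 - 49*241)*(45636 + 22230) + 1849) = √((-6364 - 11809)*67866 + 1849) = √(-18173*67866 + 1849) = √(-1233328818 + 1849) = √(-1233326969) = I*√1233326969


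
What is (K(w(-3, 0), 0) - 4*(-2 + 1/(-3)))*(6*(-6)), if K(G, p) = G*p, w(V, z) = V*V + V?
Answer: -336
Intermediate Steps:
w(V, z) = V + V**2 (w(V, z) = V**2 + V = V + V**2)
(K(w(-3, 0), 0) - 4*(-2 + 1/(-3)))*(6*(-6)) = (-3*(1 - 3)*0 - 4*(-2 + 1/(-3)))*(6*(-6)) = (-3*(-2)*0 - 4*(-2 - 1/3))*(-36) = (6*0 - 4*(-7/3))*(-36) = (0 + 28/3)*(-36) = (28/3)*(-36) = -336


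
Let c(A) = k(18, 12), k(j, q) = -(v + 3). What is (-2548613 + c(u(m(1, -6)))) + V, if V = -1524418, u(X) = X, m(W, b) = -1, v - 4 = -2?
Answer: -4073036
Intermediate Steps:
v = 2 (v = 4 - 2 = 2)
k(j, q) = -5 (k(j, q) = -(2 + 3) = -1*5 = -5)
c(A) = -5
(-2548613 + c(u(m(1, -6)))) + V = (-2548613 - 5) - 1524418 = -2548618 - 1524418 = -4073036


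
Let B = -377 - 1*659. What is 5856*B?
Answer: -6066816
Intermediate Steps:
B = -1036 (B = -377 - 659 = -1036)
5856*B = 5856*(-1036) = -6066816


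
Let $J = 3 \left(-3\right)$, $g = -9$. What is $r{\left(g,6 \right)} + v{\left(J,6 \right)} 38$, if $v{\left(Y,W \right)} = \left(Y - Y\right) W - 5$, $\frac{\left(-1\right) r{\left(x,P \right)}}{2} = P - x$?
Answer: $-220$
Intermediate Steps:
$r{\left(x,P \right)} = - 2 P + 2 x$ ($r{\left(x,P \right)} = - 2 \left(P - x\right) = - 2 P + 2 x$)
$J = -9$
$v{\left(Y,W \right)} = -5$ ($v{\left(Y,W \right)} = 0 W - 5 = 0 - 5 = -5$)
$r{\left(g,6 \right)} + v{\left(J,6 \right)} 38 = \left(\left(-2\right) 6 + 2 \left(-9\right)\right) - 190 = \left(-12 - 18\right) - 190 = -30 - 190 = -220$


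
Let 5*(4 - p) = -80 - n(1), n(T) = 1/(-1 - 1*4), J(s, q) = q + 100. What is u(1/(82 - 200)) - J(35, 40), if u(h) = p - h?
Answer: -354093/2950 ≈ -120.03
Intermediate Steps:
J(s, q) = 100 + q
n(T) = -1/5 (n(T) = 1/(-1 - 4) = 1/(-5) = -1/5)
p = 499/25 (p = 4 - (-80 - 1*(-1/5))/5 = 4 - (-80 + 1/5)/5 = 4 - 1/5*(-399/5) = 4 + 399/25 = 499/25 ≈ 19.960)
u(h) = 499/25 - h
u(1/(82 - 200)) - J(35, 40) = (499/25 - 1/(82 - 200)) - (100 + 40) = (499/25 - 1/(-118)) - 1*140 = (499/25 - 1*(-1/118)) - 140 = (499/25 + 1/118) - 140 = 58907/2950 - 140 = -354093/2950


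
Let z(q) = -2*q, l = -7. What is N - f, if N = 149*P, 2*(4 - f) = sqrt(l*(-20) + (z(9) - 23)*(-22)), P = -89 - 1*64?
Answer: -22801 + sqrt(1042)/2 ≈ -22785.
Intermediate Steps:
P = -153 (P = -89 - 64 = -153)
f = 4 - sqrt(1042)/2 (f = 4 - sqrt(-7*(-20) + (-2*9 - 23)*(-22))/2 = 4 - sqrt(140 + (-18 - 23)*(-22))/2 = 4 - sqrt(140 - 41*(-22))/2 = 4 - sqrt(140 + 902)/2 = 4 - sqrt(1042)/2 ≈ -12.140)
N = -22797 (N = 149*(-153) = -22797)
N - f = -22797 - (4 - sqrt(1042)/2) = -22797 + (-4 + sqrt(1042)/2) = -22801 + sqrt(1042)/2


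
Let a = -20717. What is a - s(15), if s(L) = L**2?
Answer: -20942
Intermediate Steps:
a - s(15) = -20717 - 1*15**2 = -20717 - 1*225 = -20717 - 225 = -20942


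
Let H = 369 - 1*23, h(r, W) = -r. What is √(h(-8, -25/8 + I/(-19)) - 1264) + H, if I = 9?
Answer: 346 + 2*I*√314 ≈ 346.0 + 35.44*I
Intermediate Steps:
H = 346 (H = 369 - 23 = 346)
√(h(-8, -25/8 + I/(-19)) - 1264) + H = √(-1*(-8) - 1264) + 346 = √(8 - 1264) + 346 = √(-1256) + 346 = 2*I*√314 + 346 = 346 + 2*I*√314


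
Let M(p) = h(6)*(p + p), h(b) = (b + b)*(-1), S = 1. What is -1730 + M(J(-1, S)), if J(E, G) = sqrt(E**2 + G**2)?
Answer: -1730 - 24*sqrt(2) ≈ -1763.9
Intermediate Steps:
h(b) = -2*b (h(b) = (2*b)*(-1) = -2*b)
M(p) = -24*p (M(p) = (-2*6)*(p + p) = -24*p)
-1730 + M(J(-1, S)) = -1730 - 24*sqrt((-1)**2 + 1**2) = -1730 - 24*sqrt(1 + 1) = -1730 - 24*sqrt(2)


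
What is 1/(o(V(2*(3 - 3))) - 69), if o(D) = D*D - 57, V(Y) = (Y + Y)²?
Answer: -1/126 ≈ -0.0079365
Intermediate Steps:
V(Y) = 4*Y² (V(Y) = (2*Y)² = 4*Y²)
o(D) = -57 + D² (o(D) = D² - 57 = -57 + D²)
1/(o(V(2*(3 - 3))) - 69) = 1/((-57 + (4*(2*(3 - 3))²)²) - 69) = 1/((-57 + (4*(2*0)²)²) - 69) = 1/((-57 + (4*0²)²) - 69) = 1/((-57 + (4*0)²) - 69) = 1/((-57 + 0²) - 69) = 1/((-57 + 0) - 69) = 1/(-57 - 69) = 1/(-126) = -1/126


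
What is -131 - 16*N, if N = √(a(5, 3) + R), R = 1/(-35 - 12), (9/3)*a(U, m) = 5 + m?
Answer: -131 - 16*√52593/141 ≈ -157.02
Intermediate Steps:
a(U, m) = 5/3 + m/3 (a(U, m) = (5 + m)/3 = 5/3 + m/3)
R = -1/47 (R = 1/(-47) = -1/47 ≈ -0.021277)
N = √52593/141 (N = √((5/3 + (⅓)*3) - 1/47) = √((5/3 + 1) - 1/47) = √(8/3 - 1/47) = √(373/141) = √52593/141 ≈ 1.6265)
-131 - 16*N = -131 - 16*√52593/141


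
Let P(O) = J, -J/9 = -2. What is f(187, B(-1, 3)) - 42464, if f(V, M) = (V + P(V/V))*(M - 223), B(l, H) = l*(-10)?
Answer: -86129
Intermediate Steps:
J = 18 (J = -9*(-2) = 18)
P(O) = 18
B(l, H) = -10*l
f(V, M) = (-223 + M)*(18 + V) (f(V, M) = (V + 18)*(M - 223) = (18 + V)*(-223 + M) = (-223 + M)*(18 + V))
f(187, B(-1, 3)) - 42464 = (-4014 - 223*187 + 18*(-10*(-1)) - 10*(-1)*187) - 42464 = (-4014 - 41701 + 18*10 + 10*187) - 42464 = (-4014 - 41701 + 180 + 1870) - 42464 = -43665 - 42464 = -86129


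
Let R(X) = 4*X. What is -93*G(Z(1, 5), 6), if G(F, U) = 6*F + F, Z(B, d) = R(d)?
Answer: -13020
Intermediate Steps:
Z(B, d) = 4*d
G(F, U) = 7*F
-93*G(Z(1, 5), 6) = -651*4*5 = -651*20 = -93*140 = -13020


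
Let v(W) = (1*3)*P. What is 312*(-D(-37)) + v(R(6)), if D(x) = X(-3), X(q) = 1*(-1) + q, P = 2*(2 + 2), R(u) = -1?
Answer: 1272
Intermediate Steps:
P = 8 (P = 2*4 = 8)
v(W) = 24 (v(W) = (1*3)*8 = 3*8 = 24)
X(q) = -1 + q
D(x) = -4 (D(x) = -1 - 3 = -4)
312*(-D(-37)) + v(R(6)) = 312*(-1*(-4)) + 24 = 312*4 + 24 = 1248 + 24 = 1272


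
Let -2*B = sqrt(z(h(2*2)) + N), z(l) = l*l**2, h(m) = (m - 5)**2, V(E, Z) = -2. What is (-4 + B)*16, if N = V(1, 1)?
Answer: -64 - 8*I ≈ -64.0 - 8.0*I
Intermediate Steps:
h(m) = (-5 + m)**2
z(l) = l**3
N = -2
B = -I/2 (B = -sqrt(((-5 + 2*2)**2)**3 - 2)/2 = -sqrt(((-5 + 4)**2)**3 - 2)/2 = -sqrt(((-1)**2)**3 - 2)/2 = -sqrt(1**3 - 2)/2 = -sqrt(1 - 2)/2 = -I/2 ≈ -0.5*I)
(-4 + B)*16 = (-4 - I/2)*16 = -64 - 8*I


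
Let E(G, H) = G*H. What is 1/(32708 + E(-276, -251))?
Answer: 1/101984 ≈ 9.8055e-6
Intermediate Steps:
1/(32708 + E(-276, -251)) = 1/(32708 - 276*(-251)) = 1/(32708 + 69276) = 1/101984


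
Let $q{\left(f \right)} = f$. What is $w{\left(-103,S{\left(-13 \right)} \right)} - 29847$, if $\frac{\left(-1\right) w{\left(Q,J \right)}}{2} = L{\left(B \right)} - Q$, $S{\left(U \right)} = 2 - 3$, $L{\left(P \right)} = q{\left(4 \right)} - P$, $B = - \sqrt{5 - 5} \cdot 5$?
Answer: $-30061$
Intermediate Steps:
$B = 0$ ($B = - \sqrt{0} \cdot 5 = \left(-1\right) 0 \cdot 5 = 0 \cdot 5 = 0$)
$L{\left(P \right)} = 4 - P$
$S{\left(U \right)} = -1$ ($S{\left(U \right)} = 2 - 3 = -1$)
$w{\left(Q,J \right)} = -8 + 2 Q$ ($w{\left(Q,J \right)} = - 2 \left(\left(4 - 0\right) - Q\right) = - 2 \left(\left(4 + 0\right) - Q\right) = - 2 \left(4 - Q\right) = -8 + 2 Q$)
$w{\left(-103,S{\left(-13 \right)} \right)} - 29847 = \left(-8 + 2 \left(-103\right)\right) - 29847 = \left(-8 - 206\right) - 29847 = -214 - 29847 = -30061$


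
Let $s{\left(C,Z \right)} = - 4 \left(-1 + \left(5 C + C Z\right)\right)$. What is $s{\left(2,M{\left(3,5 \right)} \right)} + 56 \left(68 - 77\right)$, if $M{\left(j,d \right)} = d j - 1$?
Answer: $-652$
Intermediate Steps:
$M{\left(j,d \right)} = -1 + d j$
$s{\left(C,Z \right)} = 4 - 20 C - 4 C Z$ ($s{\left(C,Z \right)} = - 4 \left(-1 + 5 C + C Z\right) = 4 - 20 C - 4 C Z$)
$s{\left(2,M{\left(3,5 \right)} \right)} + 56 \left(68 - 77\right) = \left(4 - 40 - 8 \left(-1 + 5 \cdot 3\right)\right) + 56 \left(68 - 77\right) = \left(4 - 40 - 8 \left(-1 + 15\right)\right) + 56 \left(-9\right) = \left(4 - 40 - 8 \cdot 14\right) - 504 = \left(4 - 40 - 112\right) - 504 = -148 - 504 = -652$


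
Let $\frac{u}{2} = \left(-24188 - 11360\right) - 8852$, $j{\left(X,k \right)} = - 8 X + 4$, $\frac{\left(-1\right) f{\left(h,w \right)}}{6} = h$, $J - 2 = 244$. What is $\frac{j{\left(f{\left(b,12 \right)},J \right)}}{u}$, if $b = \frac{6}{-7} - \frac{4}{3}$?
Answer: $\frac{59}{51800} \approx 0.001139$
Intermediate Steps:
$J = 246$ ($J = 2 + 244 = 246$)
$b = - \frac{46}{21}$ ($b = 6 \left(- \frac{1}{7}\right) - \frac{4}{3} = - \frac{6}{7} - \frac{4}{3} = - \frac{46}{21} \approx -2.1905$)
$f{\left(h,w \right)} = - 6 h$
$j{\left(X,k \right)} = 4 - 8 X$
$u = -88800$ ($u = 2 \left(\left(-24188 - 11360\right) - 8852\right) = 2 \left(-35548 - 8852\right) = 2 \left(-44400\right) = -88800$)
$\frac{j{\left(f{\left(b,12 \right)},J \right)}}{u} = \frac{4 - 8 \left(\left(-6\right) \left(- \frac{46}{21}\right)\right)}{-88800} = \left(4 - \frac{736}{7}\right) \left(- \frac{1}{88800}\right) = \left(- \frac{708}{7}\right) \left(- \frac{1}{88800}\right) = \frac{59}{51800}$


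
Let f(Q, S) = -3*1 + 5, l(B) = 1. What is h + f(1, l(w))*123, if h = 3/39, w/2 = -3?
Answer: 3199/13 ≈ 246.08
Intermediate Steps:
w = -6 (w = 2*(-3) = -6)
f(Q, S) = 2 (f(Q, S) = -3 + 5 = 2)
h = 1/13 (h = 3*(1/39) = 1/13 ≈ 0.076923)
h + f(1, l(w))*123 = 1/13 + 2*123 = 1/13 + 246 = 3199/13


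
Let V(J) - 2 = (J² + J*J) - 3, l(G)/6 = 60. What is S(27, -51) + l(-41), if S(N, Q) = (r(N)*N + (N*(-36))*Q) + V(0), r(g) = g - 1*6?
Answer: 50498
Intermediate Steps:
r(g) = -6 + g (r(g) = g - 6 = -6 + g)
l(G) = 360 (l(G) = 6*60 = 360)
V(J) = -1 + 2*J² (V(J) = 2 + ((J² + J*J) - 3) = 2 + ((J² + J²) - 3) = 2 + (2*J² - 3) = 2 + (-3 + 2*J²) = -1 + 2*J²)
S(N, Q) = -1 + N*(-6 + N) - 36*N*Q (S(N, Q) = ((-6 + N)*N + (N*(-36))*Q) + (-1 + 2*0²) = (N*(-6 + N) + (-36*N)*Q) + (-1 + 2*0) = (N*(-6 + N) - 36*N*Q) + (-1 + 0) = (N*(-6 + N) - 36*N*Q) - 1 = -1 + N*(-6 + N) - 36*N*Q)
S(27, -51) + l(-41) = (-1 + 27*(-6 + 27) - 36*27*(-51)) + 360 = (-1 + 27*21 + 49572) + 360 = (-1 + 567 + 49572) + 360 = 50138 + 360 = 50498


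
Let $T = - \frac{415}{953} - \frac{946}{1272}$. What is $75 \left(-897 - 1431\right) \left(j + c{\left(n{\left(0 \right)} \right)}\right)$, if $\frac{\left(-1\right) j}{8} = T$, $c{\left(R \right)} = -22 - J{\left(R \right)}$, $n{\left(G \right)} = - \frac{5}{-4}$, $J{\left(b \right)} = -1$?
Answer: $\frac{102004171800}{50509} \approx 2.0195 \cdot 10^{6}$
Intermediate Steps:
$n{\left(G \right)} = \frac{5}{4}$ ($n{\left(G \right)} = \left(-5\right) \left(- \frac{1}{4}\right) = \frac{5}{4}$)
$T = - \frac{714709}{606108}$ ($T = \left(-415\right) \frac{1}{953} - \frac{473}{636} = - \frac{415}{953} - \frac{473}{636} = - \frac{714709}{606108} \approx -1.1792$)
$c{\left(R \right)} = -21$ ($c{\left(R \right)} = -22 - -1 = -22 + 1 = -21$)
$j = \frac{1429418}{151527}$ ($j = \left(-8\right) \left(- \frac{714709}{606108}\right) = \frac{1429418}{151527} \approx 9.4334$)
$75 \left(-897 - 1431\right) \left(j + c{\left(n{\left(0 \right)} \right)}\right) = 75 \left(-897 - 1431\right) \left(\frac{1429418}{151527} - 21\right) = 75 \left(\left(-2328\right) \left(- \frac{1752649}{151527}\right)\right) = 75 \cdot \frac{1360055624}{50509} = \frac{102004171800}{50509}$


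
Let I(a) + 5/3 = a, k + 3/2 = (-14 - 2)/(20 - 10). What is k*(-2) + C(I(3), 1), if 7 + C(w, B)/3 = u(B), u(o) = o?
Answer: -59/5 ≈ -11.800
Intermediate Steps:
k = -31/10 (k = -3/2 + (-14 - 2)/(20 - 10) = -3/2 - 16/10 = -3/2 - 16*⅒ = -3/2 - 8/5 = -31/10 ≈ -3.1000)
I(a) = -5/3 + a
C(w, B) = -21 + 3*B
k*(-2) + C(I(3), 1) = -31/10*(-2) + (-21 + 3*1) = 31/5 + (-21 + 3) = 31/5 - 18 = -59/5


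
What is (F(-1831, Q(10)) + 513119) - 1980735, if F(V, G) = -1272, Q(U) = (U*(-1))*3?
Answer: -1468888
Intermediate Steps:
Q(U) = -3*U (Q(U) = -U*3 = -3*U)
(F(-1831, Q(10)) + 513119) - 1980735 = (-1272 + 513119) - 1980735 = 511847 - 1980735 = -1468888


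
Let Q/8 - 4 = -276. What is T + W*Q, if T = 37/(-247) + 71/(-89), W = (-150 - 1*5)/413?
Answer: 7405823450/9078979 ≈ 815.71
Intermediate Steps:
Q = -2176 (Q = 32 + 8*(-276) = 32 - 2208 = -2176)
W = -155/413 (W = (-150 - 5)*(1/413) = -155*1/413 = -155/413 ≈ -0.37530)
T = -20830/21983 (T = 37*(-1/247) + 71*(-1/89) = -37/247 - 71/89 = -20830/21983 ≈ -0.94755)
T + W*Q = -20830/21983 - 155/413*(-2176) = -20830/21983 + 337280/413 = 7405823450/9078979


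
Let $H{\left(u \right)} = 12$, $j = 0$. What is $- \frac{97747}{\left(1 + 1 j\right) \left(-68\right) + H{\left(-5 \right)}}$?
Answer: $\frac{97747}{56} \approx 1745.5$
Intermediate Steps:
$- \frac{97747}{\left(1 + 1 j\right) \left(-68\right) + H{\left(-5 \right)}} = - \frac{97747}{\left(1 + 1 \cdot 0\right) \left(-68\right) + 12} = - \frac{97747}{\left(1 + 0\right) \left(-68\right) + 12} = - \frac{97747}{1 \left(-68\right) + 12} = - \frac{97747}{-68 + 12} = - \frac{97747}{-56} = \left(-97747\right) \left(- \frac{1}{56}\right) = \frac{97747}{56}$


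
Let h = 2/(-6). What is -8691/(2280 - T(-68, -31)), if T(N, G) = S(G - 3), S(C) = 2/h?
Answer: -2897/762 ≈ -3.8018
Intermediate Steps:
h = -1/3 (h = 2*(-1/6) = -1/3 ≈ -0.33333)
S(C) = -6 (S(C) = 2/(-1/3) = 2*(-3) = -6)
T(N, G) = -6
-8691/(2280 - T(-68, -31)) = -8691/(2280 - 1*(-6)) = -8691/(2280 + 6) = -8691/2286 = -8691*1/2286 = -2897/762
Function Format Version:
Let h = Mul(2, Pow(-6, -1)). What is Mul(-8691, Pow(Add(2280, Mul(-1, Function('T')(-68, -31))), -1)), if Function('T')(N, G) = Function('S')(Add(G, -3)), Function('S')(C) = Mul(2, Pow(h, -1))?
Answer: Rational(-2897, 762) ≈ -3.8018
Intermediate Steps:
h = Rational(-1, 3) (h = Mul(2, Rational(-1, 6)) = Rational(-1, 3) ≈ -0.33333)
Function('S')(C) = -6 (Function('S')(C) = Mul(2, Pow(Rational(-1, 3), -1)) = Mul(2, -3) = -6)
Function('T')(N, G) = -6
Mul(-8691, Pow(Add(2280, Mul(-1, Function('T')(-68, -31))), -1)) = Mul(-8691, Pow(Add(2280, Mul(-1, -6)), -1)) = Mul(-8691, Pow(Add(2280, 6), -1)) = Mul(-8691, Pow(2286, -1)) = Mul(-8691, Rational(1, 2286)) = Rational(-2897, 762)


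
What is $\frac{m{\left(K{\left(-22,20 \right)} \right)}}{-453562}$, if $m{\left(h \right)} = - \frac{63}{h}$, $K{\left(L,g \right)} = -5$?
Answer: $- \frac{63}{2267810} \approx -2.778 \cdot 10^{-5}$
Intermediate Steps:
$\frac{m{\left(K{\left(-22,20 \right)} \right)}}{-453562} = \frac{\left(-63\right) \frac{1}{-5}}{-453562} = \left(-63\right) \left(- \frac{1}{5}\right) \left(- \frac{1}{453562}\right) = \frac{63}{5} \left(- \frac{1}{453562}\right) = - \frac{63}{2267810}$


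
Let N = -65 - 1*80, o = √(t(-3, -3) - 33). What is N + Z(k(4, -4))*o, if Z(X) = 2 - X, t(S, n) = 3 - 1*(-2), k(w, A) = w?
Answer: -145 - 4*I*√7 ≈ -145.0 - 10.583*I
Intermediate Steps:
t(S, n) = 5 (t(S, n) = 3 + 2 = 5)
o = 2*I*√7 (o = √(5 - 33) = √(-28) = 2*I*√7 ≈ 5.2915*I)
N = -145 (N = -65 - 80 = -145)
N + Z(k(4, -4))*o = -145 + (2 - 1*4)*(2*I*√7) = -145 + (2 - 4)*(2*I*√7) = -145 - 4*I*√7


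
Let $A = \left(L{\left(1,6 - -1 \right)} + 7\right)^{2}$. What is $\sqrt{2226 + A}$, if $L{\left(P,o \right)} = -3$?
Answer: $\sqrt{2242} \approx 47.35$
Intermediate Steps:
$A = 16$ ($A = \left(-3 + 7\right)^{2} = 4^{2} = 16$)
$\sqrt{2226 + A} = \sqrt{2226 + 16} = \sqrt{2242}$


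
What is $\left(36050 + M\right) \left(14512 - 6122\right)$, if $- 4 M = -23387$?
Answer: $\frac{703027465}{2} \approx 3.5151 \cdot 10^{8}$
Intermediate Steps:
$M = \frac{23387}{4}$ ($M = \left(- \frac{1}{4}\right) \left(-23387\right) = \frac{23387}{4} \approx 5846.8$)
$\left(36050 + M\right) \left(14512 - 6122\right) = \left(36050 + \frac{23387}{4}\right) \left(14512 - 6122\right) = \frac{167587}{4} \cdot 8390 = \frac{703027465}{2}$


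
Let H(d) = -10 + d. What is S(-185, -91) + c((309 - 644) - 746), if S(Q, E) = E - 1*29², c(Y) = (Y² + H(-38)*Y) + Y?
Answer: 1218436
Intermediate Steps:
c(Y) = Y² - 47*Y (c(Y) = (Y² + (-10 - 38)*Y) + Y = (Y² - 48*Y) + Y = Y² - 47*Y)
S(Q, E) = -841 + E (S(Q, E) = E - 1*841 = E - 841 = -841 + E)
S(-185, -91) + c((309 - 644) - 746) = (-841 - 91) + ((309 - 644) - 746)*(-47 + ((309 - 644) - 746)) = -932 + (-335 - 746)*(-47 + (-335 - 746)) = -932 - 1081*(-47 - 1081) = -932 - 1081*(-1128) = -932 + 1219368 = 1218436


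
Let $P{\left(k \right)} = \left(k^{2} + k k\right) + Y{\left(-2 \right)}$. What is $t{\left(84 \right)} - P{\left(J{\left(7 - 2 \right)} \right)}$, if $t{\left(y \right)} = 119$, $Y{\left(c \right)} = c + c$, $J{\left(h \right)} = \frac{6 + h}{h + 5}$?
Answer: $\frac{6029}{50} \approx 120.58$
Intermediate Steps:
$J{\left(h \right)} = \frac{6 + h}{5 + h}$
$Y{\left(c \right)} = 2 c$
$P{\left(k \right)} = -4 + 2 k^{2}$ ($P{\left(k \right)} = \left(k^{2} + k k\right) + 2 \left(-2\right) = \left(k^{2} + k^{2}\right) - 4 = 2 k^{2} - 4 = -4 + 2 k^{2}$)
$t{\left(84 \right)} - P{\left(J{\left(7 - 2 \right)} \right)} = 119 - \left(-4 + 2 \left(\frac{6 + \left(7 - 2\right)}{5 + \left(7 - 2\right)}\right)^{2}\right) = 119 - \left(-4 + 2 \left(\frac{6 + 5}{5 + 5}\right)^{2}\right) = 119 - \left(-4 + 2 \left(\frac{1}{10} \cdot 11\right)^{2}\right) = 119 - \left(-4 + 2 \left(\frac{11}{10}\right)^{2}\right) = 119 - \left(-4 + 2 \cdot \frac{121}{100}\right) = 119 - \left(-4 + \frac{121}{50}\right) = 119 - - \frac{79}{50} = 119 + \frac{79}{50} = \frac{6029}{50}$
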